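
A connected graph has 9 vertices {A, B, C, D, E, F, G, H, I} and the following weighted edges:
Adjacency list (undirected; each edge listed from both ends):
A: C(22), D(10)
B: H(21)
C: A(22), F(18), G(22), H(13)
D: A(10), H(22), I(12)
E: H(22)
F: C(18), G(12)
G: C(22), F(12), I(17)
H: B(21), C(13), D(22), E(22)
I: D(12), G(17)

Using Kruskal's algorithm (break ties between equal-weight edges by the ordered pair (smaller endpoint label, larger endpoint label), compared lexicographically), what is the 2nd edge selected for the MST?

Kruskal's algorithm — process edges by increasing weight (ties by edge label):
A-D (10): add — endpoints in different components.
D-I (12): add — endpoints in different components.
F-G (12): add — endpoints in different components.
C-H (13): add — endpoints in different components.
G-I (17): add — endpoints in different components.
C-F (18): add — endpoints in different components.
B-H (21): add — endpoints in different components.
A-C (22): skip — A and C already connected.
C-G (22): skip — C and G already connected.
D-H (22): skip — D and H already connected.
E-H (22): add — endpoints in different components.
The 2nd edge added is D-I.

D-I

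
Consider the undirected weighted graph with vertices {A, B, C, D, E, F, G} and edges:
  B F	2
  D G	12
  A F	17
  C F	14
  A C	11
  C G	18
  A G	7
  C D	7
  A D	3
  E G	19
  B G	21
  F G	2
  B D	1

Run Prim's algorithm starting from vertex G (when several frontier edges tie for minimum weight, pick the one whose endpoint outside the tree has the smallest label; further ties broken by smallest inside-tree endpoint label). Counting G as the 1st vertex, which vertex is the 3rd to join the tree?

B

Prim's algorithm from G:
Step 1: frontier [F G 2, A G 7, D G 12, C G 18, E G 19, B G 21] → take F G (2); add F.
Step 2: frontier [B F 2, C F 14, A F 17, A G 7, D G 12, C G 18, E G 19, B G 21] → take B F (2); add B.
Step 3: frontier [B D 1, C F 14, A F 17, A G 7, D G 12, C G 18, E G 19] → take B D (1); add D.
Step 4: frontier [A D 3, C D 7, C F 14, A F 17, A G 7, C G 18, E G 19] → take A D (3); add A.
Step 5: frontier [A C 11, C D 7, C F 14, C G 18, E G 19] → take C D (7); add C.
Step 6: frontier [E G 19] → take E G (19); add E.
Vertex order: G, F, B, D, A, C, E. The 3rd vertex is B.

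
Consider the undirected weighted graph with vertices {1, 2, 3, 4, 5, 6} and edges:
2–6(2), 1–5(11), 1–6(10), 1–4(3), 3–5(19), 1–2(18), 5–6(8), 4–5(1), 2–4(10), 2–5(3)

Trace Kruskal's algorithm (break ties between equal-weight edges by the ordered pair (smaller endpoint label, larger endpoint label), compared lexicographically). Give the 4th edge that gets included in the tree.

2-5

Sort edges by weight, then run Kruskal:
4–5 (1): add. Components now {1} {2} {3} {4,5} {6}
2–6 (2): add. Components now {1} {2,6} {3} {4,5}
1–4 (3): add. Components now {1,4,5} {2,6} {3}
2–5 (3): add. Components now {1,2,4,5,6} {3}
5–6 (8): skip — 5 and 6 already connected.
1–6 (10): skip — 1 and 6 already connected.
2–4 (10): skip — 2 and 4 already connected.
1–5 (11): skip — 1 and 5 already connected.
1–2 (18): skip — 1 and 2 already connected.
3–5 (19): add. Components now {1,2,3,4,5,6}
The 4th edge added is 2–5.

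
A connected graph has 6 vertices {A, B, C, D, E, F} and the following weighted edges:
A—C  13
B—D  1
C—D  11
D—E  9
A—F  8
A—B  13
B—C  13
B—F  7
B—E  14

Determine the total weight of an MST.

Prim's algorithm from A:
Step 1: frontier [A—F 8, A—B 13, A—C 13] → take A—F (8); add F.
Step 2: frontier [A—B 13, A—C 13, B—F 7] → take B—F (7); add B.
Step 3: frontier [A—C 13, B—D 1, B—C 13, B—E 14] → take B—D (1); add D.
Step 4: frontier [A—C 13, B—C 13, B—E 14, D—E 9, C—D 11] → take D—E (9); add E.
Step 5: frontier [A—C 13, B—C 13, C—D 11] → take C—D (11); add C.
MST edges: A—F, B—F, B—D, D—E, C—D; total weight 8+7+1+9+11 = 36.

36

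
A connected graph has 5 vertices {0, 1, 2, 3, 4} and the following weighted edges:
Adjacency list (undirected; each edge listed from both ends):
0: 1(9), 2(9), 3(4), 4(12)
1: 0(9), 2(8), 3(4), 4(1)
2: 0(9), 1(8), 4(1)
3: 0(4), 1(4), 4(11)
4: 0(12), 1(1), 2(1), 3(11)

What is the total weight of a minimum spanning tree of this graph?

Prim's algorithm from 3:
Step 1: frontier [0 3 4, 1 3 4, 3 4 11] → take 0 3 (4); add 0.
Step 2: frontier [0 1 9, 0 2 9, 0 4 12, 1 3 4, 3 4 11] → take 1 3 (4); add 1.
Step 3: frontier [0 2 9, 0 4 12, 1 4 1, 1 2 8, 3 4 11] → take 1 4 (1); add 4.
Step 4: frontier [0 2 9, 1 2 8, 2 4 1] → take 2 4 (1); add 2.
MST edges: 0 3, 1 3, 1 4, 2 4; total weight 4+4+1+1 = 10.

10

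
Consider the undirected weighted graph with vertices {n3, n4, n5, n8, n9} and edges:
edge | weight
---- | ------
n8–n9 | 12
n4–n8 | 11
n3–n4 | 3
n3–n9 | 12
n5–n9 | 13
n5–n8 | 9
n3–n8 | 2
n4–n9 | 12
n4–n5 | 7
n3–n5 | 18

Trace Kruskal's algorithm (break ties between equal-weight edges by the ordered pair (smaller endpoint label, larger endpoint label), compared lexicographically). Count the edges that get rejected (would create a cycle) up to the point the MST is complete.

2

Kruskal: consider edges lightest-first.
n3–n8 (2): add. Components now {n3,n8} {n4} {n9} {n5}
n3–n4 (3): add. Components now {n3,n4,n8} {n9} {n5}
n4–n5 (7): add. Components now {n3,n4,n5,n8} {n9}
n5–n8 (9): skip — n8 and n5 already connected.
n4–n8 (11): skip — n4 and n8 already connected.
n3–n9 (12): add. Components now {n3,n4,n5,n8,n9}
Edges rejected before the tree was complete: 2.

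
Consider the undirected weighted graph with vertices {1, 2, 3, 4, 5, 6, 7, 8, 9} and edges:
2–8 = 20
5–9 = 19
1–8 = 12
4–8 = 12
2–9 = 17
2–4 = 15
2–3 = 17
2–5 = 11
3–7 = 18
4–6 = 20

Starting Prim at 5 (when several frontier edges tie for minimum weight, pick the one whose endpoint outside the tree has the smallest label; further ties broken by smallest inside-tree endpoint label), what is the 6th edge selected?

Prim, starting at 5.
Step 1: frontier [2–5 11, 5–9 19] → take 2–5 (11); add 2.
Step 2: frontier [2–4 15, 2–3 17, 2–9 17, 2–8 20, 5–9 19] → take 2–4 (15); add 4.
Step 3: frontier [2–3 17, 2–9 17, 2–8 20, 4–8 12, 4–6 20, 5–9 19] → take 4–8 (12); add 8.
Step 4: frontier [2–3 17, 2–9 17, 4–6 20, 5–9 19, 1–8 12] → take 1–8 (12); add 1.
Step 5: frontier [2–3 17, 2–9 17, 4–6 20, 5–9 19] → take 2–3 (17); add 3.
Step 6: frontier [2–9 17, 3–7 18, 4–6 20, 5–9 19] → take 2–9 (17); add 9.
Step 7: frontier [3–7 18, 4–6 20] → take 3–7 (18); add 7.
Step 8: frontier [4–6 20] → take 4–6 (20); add 6.
The 6th edge added is 2–9.

2-9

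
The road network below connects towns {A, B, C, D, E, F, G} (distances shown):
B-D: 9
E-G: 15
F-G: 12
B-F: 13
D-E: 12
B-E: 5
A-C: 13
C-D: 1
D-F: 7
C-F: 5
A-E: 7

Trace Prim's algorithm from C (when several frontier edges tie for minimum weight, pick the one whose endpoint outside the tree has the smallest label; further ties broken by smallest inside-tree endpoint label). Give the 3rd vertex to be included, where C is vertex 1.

Prim's algorithm from C:
Step 1: cheapest edge leaving the tree is C-D (1); add D.
Step 2: cheapest edge leaving the tree is C-F (5); add F.
Step 3: cheapest edge leaving the tree is B-D (9); add B.
Step 4: cheapest edge leaving the tree is B-E (5); add E.
Step 5: cheapest edge leaving the tree is A-E (7); add A.
Step 6: cheapest edge leaving the tree is F-G (12); add G.
Vertex order: C, D, F, B, E, A, G. The 3rd vertex is F.

F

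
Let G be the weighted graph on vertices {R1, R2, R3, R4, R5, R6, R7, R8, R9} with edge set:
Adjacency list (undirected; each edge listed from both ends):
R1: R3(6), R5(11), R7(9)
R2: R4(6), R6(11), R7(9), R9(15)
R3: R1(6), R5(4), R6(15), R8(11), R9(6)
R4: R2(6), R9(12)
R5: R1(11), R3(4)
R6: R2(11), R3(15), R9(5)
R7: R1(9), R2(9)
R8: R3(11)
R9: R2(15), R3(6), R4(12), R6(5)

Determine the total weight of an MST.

56

Kruskal's algorithm — process edges by increasing weight (ties by edge label):
R3 R5 (4): add — endpoints in different components.
R6 R9 (5): add — endpoints in different components.
R1 R3 (6): add — endpoints in different components.
R2 R4 (6): add — endpoints in different components.
R3 R9 (6): add — endpoints in different components.
R1 R7 (9): add — endpoints in different components.
R2 R7 (9): add — endpoints in different components.
R1 R5 (11): skip — R5 and R1 already connected.
R2 R6 (11): skip — R2 and R6 already connected.
R3 R8 (11): add — endpoints in different components.
MST edges: R3 R5, R6 R9, R1 R3, R2 R4, R3 R9, R1 R7, R2 R7, R3 R8; total weight 4+5+6+6+6+9+9+11 = 56.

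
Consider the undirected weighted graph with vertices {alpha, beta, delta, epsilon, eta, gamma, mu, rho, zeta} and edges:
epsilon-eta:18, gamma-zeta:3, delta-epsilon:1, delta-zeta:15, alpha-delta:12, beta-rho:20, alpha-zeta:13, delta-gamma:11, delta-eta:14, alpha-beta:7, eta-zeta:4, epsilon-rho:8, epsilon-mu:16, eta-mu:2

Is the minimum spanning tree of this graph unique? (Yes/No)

Sort edges by weight, then run Kruskal:
delta-epsilon (1): add — endpoints in different components.
eta-mu (2): add — endpoints in different components.
gamma-zeta (3): add — endpoints in different components.
eta-zeta (4): add — endpoints in different components.
alpha-beta (7): add — endpoints in different components.
epsilon-rho (8): add — endpoints in different components.
delta-gamma (11): add — endpoints in different components.
alpha-delta (12): add — endpoints in different components.
Every non-tree edge has weight strictly greater than the heaviest edge on the tree path between its endpoints, so the MST is unique.

Yes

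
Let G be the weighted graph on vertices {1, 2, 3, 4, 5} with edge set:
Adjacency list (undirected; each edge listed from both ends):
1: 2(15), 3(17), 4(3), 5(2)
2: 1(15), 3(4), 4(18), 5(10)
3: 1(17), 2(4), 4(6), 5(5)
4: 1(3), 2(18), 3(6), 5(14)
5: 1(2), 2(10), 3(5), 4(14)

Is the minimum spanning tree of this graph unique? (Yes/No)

Sort edges by weight, then run Kruskal:
1-5 (2): add. Components now {1,5} {2} {3} {4}
1-4 (3): add. Components now {1,4,5} {2} {3}
2-3 (4): add. Components now {1,4,5} {2,3}
3-5 (5): add. Components now {1,2,3,4,5}
Every non-tree edge has weight strictly greater than the heaviest edge on the tree path between its endpoints, so the MST is unique.

Yes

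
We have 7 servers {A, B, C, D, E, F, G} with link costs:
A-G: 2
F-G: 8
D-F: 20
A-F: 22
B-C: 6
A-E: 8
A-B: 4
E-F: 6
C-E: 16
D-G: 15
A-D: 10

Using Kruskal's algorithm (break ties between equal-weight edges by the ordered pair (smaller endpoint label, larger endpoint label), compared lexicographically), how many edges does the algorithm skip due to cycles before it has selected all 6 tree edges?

Kruskal's algorithm — process edges by increasing weight (ties by edge label):
A-G (2): add — endpoints in different components.
A-B (4): add — endpoints in different components.
B-C (6): add — endpoints in different components.
E-F (6): add — endpoints in different components.
A-E (8): add — endpoints in different components.
F-G (8): skip — F and G already connected.
A-D (10): add — endpoints in different components.
Edges rejected before the tree was complete: 1.

1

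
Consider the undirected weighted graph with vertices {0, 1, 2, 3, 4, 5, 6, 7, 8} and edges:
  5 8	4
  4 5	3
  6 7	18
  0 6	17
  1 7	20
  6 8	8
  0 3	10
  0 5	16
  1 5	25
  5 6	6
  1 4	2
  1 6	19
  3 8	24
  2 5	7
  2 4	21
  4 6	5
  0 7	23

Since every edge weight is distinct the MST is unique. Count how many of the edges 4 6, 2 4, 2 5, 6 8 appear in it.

Kruskal's algorithm — process edges by increasing weight (ties by edge label):
1 4 (2): add — endpoints in different components.
4 5 (3): add — endpoints in different components.
5 8 (4): add — endpoints in different components.
4 6 (5): add — endpoints in different components.
5 6 (6): skip — 5 and 6 already connected.
2 5 (7): add — endpoints in different components.
6 8 (8): skip — 6 and 8 already connected.
0 3 (10): add — endpoints in different components.
0 5 (16): add — endpoints in different components.
0 6 (17): skip — 0 and 6 already connected.
6 7 (18): add — endpoints in different components.
MST edge set: {1 4, 4 5, 5 8, 4 6, 2 5, 0 3, 0 5, 6 7}.
Of the listed edges, {4 6, 2 5} are in the MST → 2.

2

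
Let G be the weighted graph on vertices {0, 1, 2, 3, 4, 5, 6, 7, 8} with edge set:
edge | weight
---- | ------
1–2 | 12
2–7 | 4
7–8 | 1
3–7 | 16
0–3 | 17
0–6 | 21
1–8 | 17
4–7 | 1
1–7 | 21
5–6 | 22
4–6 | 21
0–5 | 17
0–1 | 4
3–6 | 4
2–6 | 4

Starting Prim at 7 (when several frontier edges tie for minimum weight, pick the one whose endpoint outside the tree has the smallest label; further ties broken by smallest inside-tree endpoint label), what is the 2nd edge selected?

7-8

Prim's algorithm from 7:
Step 1: cheapest edge leaving the tree is 4–7 (1); add 4.
Step 2: cheapest edge leaving the tree is 7–8 (1); add 8.
Step 3: cheapest edge leaving the tree is 2–7 (4); add 2.
Step 4: cheapest edge leaving the tree is 2–6 (4); add 6.
Step 5: cheapest edge leaving the tree is 3–6 (4); add 3.
Step 6: cheapest edge leaving the tree is 1–2 (12); add 1.
Step 7: cheapest edge leaving the tree is 0–1 (4); add 0.
Step 8: cheapest edge leaving the tree is 0–5 (17); add 5.
The 2nd edge added is 7–8.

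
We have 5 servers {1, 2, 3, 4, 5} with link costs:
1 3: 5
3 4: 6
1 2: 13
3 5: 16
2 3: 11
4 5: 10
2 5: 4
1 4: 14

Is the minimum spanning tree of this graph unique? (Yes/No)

Yes

Kruskal's algorithm — process edges by increasing weight (ties by edge label):
2 5 (4): add — endpoints in different components.
1 3 (5): add — endpoints in different components.
3 4 (6): add — endpoints in different components.
4 5 (10): add — endpoints in different components.
Every non-tree edge has weight strictly greater than the heaviest edge on the tree path between its endpoints, so the MST is unique.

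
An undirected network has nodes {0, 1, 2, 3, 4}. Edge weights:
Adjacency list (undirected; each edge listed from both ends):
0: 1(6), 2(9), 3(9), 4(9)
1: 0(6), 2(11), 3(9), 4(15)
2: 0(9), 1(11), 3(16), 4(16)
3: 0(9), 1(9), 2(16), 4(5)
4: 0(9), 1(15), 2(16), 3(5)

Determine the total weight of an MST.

Prim's algorithm from 2:
Step 1: frontier [0–2 9, 1–2 11, 2–3 16, 2–4 16] → take 0–2 (9); add 0.
Step 2: frontier [0–1 6, 0–3 9, 0–4 9, 1–2 11, 2–3 16, 2–4 16] → take 0–1 (6); add 1.
Step 3: frontier [0–3 9, 0–4 9, 1–3 9, 1–4 15, 2–3 16, 2–4 16] → take 0–3 (9); add 3.
Step 4: frontier [0–4 9, 1–4 15, 2–4 16, 3–4 5] → take 3–4 (5); add 4.
MST edges: 0–2, 0–1, 0–3, 3–4; total weight 9+6+9+5 = 29.

29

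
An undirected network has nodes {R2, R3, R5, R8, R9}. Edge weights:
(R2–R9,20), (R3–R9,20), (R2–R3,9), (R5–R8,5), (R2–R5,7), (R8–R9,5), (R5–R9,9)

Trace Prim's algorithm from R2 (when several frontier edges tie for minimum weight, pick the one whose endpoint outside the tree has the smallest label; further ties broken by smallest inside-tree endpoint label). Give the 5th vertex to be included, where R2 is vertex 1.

R3

Grow the tree from R2 using Prim:
Step 1: frontier [R2–R5 7, R2–R3 9, R2–R9 20] → take R2–R5 (7); add R5.
Step 2: frontier [R2–R3 9, R2–R9 20, R5–R8 5, R5–R9 9] → take R5–R8 (5); add R8.
Step 3: frontier [R2–R3 9, R2–R9 20, R5–R9 9, R8–R9 5] → take R8–R9 (5); add R9.
Step 4: frontier [R2–R3 9, R3–R9 20] → take R2–R3 (9); add R3.
Vertex order: R2, R5, R8, R9, R3. The 5th vertex is R3.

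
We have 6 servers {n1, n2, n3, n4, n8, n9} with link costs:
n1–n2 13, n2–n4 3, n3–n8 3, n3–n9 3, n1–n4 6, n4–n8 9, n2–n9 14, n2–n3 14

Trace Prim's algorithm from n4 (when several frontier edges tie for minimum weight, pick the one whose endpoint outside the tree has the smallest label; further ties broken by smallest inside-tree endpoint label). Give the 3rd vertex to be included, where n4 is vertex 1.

Prim, starting at n4.
Step 1: frontier [n2–n4 3, n1–n4 6, n4–n8 9] → take n2–n4 (3); add n2.
Step 2: frontier [n1–n2 13, n2–n3 14, n2–n9 14, n1–n4 6, n4–n8 9] → take n1–n4 (6); add n1.
Step 3: frontier [n2–n3 14, n2–n9 14, n4–n8 9] → take n4–n8 (9); add n8.
Step 4: frontier [n2–n3 14, n2–n9 14, n3–n8 3] → take n3–n8 (3); add n3.
Step 5: frontier [n2–n9 14, n3–n9 3] → take n3–n9 (3); add n9.
Vertex order: n4, n2, n1, n8, n3, n9. The 3rd vertex is n1.

n1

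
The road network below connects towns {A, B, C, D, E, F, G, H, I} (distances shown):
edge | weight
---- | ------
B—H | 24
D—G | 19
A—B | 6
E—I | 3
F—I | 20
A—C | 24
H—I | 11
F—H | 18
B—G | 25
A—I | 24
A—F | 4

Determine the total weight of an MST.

Prim's algorithm from I:
Step 1: frontier [E—I 3, H—I 11, F—I 20, A—I 24] → take E—I (3); add E.
Step 2: frontier [H—I 11, F—I 20, A—I 24] → take H—I (11); add H.
Step 3: frontier [F—H 18, B—H 24, F—I 20, A—I 24] → take F—H (18); add F.
Step 4: frontier [A—F 4, B—H 24, A—I 24] → take A—F (4); add A.
Step 5: frontier [A—B 6, A—C 24, B—H 24] → take A—B (6); add B.
Step 6: frontier [A—C 24, B—G 25] → take A—C (24); add C.
Step 7: frontier [B—G 25] → take B—G (25); add G.
Step 8: frontier [D—G 19] → take D—G (19); add D.
MST edges: E—I, H—I, F—H, A—F, A—B, A—C, B—G, D—G; total weight 3+11+18+4+6+24+25+19 = 110.

110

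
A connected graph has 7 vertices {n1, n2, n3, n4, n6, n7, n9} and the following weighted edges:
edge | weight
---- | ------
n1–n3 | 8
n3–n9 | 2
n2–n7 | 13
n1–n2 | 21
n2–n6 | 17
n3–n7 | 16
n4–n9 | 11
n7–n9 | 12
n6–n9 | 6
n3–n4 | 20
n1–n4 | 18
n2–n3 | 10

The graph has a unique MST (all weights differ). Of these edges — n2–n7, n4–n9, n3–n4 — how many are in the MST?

1

Sort edges by weight, then run Kruskal:
n3–n9 (2): add. Components now {n2} {n3,n9} {n4} {n7} {n6} {n1}
n6–n9 (6): add. Components now {n2} {n3,n6,n9} {n4} {n7} {n1}
n1–n3 (8): add. Components now {n2} {n1,n3,n6,n9} {n4} {n7}
n2–n3 (10): add. Components now {n1,n2,n3,n6,n9} {n4} {n7}
n4–n9 (11): add. Components now {n1,n2,n3,n4,n6,n9} {n7}
n7–n9 (12): add. Components now {n1,n2,n3,n4,n6,n7,n9}
MST edge set: {n3–n9, n6–n9, n1–n3, n2–n3, n4–n9, n7–n9}.
Of the listed edges, {n4–n9} are in the MST → 1.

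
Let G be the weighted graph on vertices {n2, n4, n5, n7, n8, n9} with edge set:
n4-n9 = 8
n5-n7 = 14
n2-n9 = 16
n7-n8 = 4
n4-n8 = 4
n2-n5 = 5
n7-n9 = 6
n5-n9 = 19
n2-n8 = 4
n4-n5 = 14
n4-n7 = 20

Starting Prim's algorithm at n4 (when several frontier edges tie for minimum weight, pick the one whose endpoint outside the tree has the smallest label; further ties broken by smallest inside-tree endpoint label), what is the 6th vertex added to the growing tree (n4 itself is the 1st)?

n9

Grow the tree from n4 using Prim:
Step 1: cheapest edge leaving the tree is n4-n8 (4); add n8.
Step 2: cheapest edge leaving the tree is n2-n8 (4); add n2.
Step 3: cheapest edge leaving the tree is n7-n8 (4); add n7.
Step 4: cheapest edge leaving the tree is n2-n5 (5); add n5.
Step 5: cheapest edge leaving the tree is n7-n9 (6); add n9.
Vertex order: n4, n8, n2, n7, n5, n9. The 6th vertex is n9.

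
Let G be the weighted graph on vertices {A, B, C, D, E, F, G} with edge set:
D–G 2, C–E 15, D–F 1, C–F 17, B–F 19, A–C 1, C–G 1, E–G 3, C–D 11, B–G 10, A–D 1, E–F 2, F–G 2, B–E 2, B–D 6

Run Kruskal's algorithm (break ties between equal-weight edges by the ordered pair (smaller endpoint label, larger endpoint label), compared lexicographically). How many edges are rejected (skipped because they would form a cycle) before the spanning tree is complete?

Kruskal's algorithm — process edges by increasing weight (ties by edge label):
A–C (1): add — endpoints in different components.
A–D (1): add — endpoints in different components.
C–G (1): add — endpoints in different components.
D–F (1): add — endpoints in different components.
B–E (2): add — endpoints in different components.
D–G (2): skip — D and G already connected.
E–F (2): add — endpoints in different components.
Edges rejected before the tree was complete: 1.

1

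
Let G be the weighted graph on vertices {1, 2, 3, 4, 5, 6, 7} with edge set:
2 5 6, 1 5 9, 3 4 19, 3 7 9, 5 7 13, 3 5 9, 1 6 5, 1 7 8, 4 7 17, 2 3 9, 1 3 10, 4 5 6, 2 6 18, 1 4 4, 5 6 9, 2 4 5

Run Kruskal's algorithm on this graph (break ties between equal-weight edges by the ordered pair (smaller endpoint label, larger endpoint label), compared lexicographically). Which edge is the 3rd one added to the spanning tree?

2-4

Sort edges by weight, then run Kruskal:
1 4 (4): add — endpoints in different components.
1 6 (5): add — endpoints in different components.
2 4 (5): add — endpoints in different components.
2 5 (6): add — endpoints in different components.
4 5 (6): skip — 4 and 5 already connected.
1 7 (8): add — endpoints in different components.
1 5 (9): skip — 1 and 5 already connected.
2 3 (9): add — endpoints in different components.
The 3rd edge added is 2 4.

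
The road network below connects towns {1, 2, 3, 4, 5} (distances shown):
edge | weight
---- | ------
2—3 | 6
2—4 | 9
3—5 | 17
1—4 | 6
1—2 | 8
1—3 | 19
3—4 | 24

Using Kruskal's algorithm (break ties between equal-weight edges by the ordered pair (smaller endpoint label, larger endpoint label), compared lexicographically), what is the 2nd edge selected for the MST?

2-3

Kruskal's algorithm — process edges by increasing weight (ties by edge label):
1—4 (6): add. Components now {1,4} {2} {3} {5}
2—3 (6): add. Components now {1,4} {2,3} {5}
1—2 (8): add. Components now {1,2,3,4} {5}
2—4 (9): skip — 2 and 4 already connected.
3—5 (17): add. Components now {1,2,3,4,5}
The 2nd edge added is 2—3.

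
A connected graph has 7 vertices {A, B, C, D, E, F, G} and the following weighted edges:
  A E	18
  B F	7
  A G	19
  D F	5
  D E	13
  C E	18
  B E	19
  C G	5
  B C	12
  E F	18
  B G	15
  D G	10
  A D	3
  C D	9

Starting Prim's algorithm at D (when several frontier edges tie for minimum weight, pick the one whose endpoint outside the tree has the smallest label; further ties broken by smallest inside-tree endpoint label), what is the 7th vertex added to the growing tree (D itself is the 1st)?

E

Prim's algorithm from D:
Step 1: frontier [A D 3, D F 5, C D 9, D G 10, D E 13] → take A D (3); add A.
Step 2: frontier [A E 18, A G 19, D F 5, C D 9, D G 10, D E 13] → take D F (5); add F.
Step 3: frontier [A E 18, A G 19, C D 9, D G 10, D E 13, B F 7, E F 18] → take B F (7); add B.
Step 4: frontier [A E 18, A G 19, B C 12, B G 15, B E 19, C D 9, D G 10, D E 13, E F 18] → take C D (9); add C.
Step 5: frontier [A E 18, A G 19, B G 15, B E 19, C G 5, C E 18, D G 10, D E 13, E F 18] → take C G (5); add G.
Step 6: frontier [A E 18, B E 19, C E 18, D E 13, E F 18] → take D E (13); add E.
Vertex order: D, A, F, B, C, G, E. The 7th vertex is E.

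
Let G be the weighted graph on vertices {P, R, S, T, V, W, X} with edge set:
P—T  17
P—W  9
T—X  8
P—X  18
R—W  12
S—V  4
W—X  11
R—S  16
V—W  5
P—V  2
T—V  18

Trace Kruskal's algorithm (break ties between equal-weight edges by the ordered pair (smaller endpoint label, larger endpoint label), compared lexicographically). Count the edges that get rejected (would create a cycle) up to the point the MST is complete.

1

Sort edges by weight, then run Kruskal:
P—V (2): add — endpoints in different components.
S—V (4): add — endpoints in different components.
V—W (5): add — endpoints in different components.
T—X (8): add — endpoints in different components.
P—W (9): skip — W and P already connected.
W—X (11): add — endpoints in different components.
R—W (12): add — endpoints in different components.
Edges rejected before the tree was complete: 1.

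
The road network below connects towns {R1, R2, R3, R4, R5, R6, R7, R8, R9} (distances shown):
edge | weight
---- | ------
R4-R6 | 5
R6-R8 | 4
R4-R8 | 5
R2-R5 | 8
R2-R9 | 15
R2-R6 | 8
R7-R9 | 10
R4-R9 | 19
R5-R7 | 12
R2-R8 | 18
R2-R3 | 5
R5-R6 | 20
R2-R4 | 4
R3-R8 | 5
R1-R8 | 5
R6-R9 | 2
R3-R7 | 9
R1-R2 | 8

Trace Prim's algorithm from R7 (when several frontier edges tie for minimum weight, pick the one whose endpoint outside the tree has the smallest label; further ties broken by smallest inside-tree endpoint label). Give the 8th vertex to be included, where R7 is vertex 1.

Prim, starting at R7.
Step 1: cheapest edge leaving the tree is R3-R7 (9); add R3.
Step 2: cheapest edge leaving the tree is R2-R3 (5); add R2.
Step 3: cheapest edge leaving the tree is R2-R4 (4); add R4.
Step 4: cheapest edge leaving the tree is R4-R6 (5); add R6.
Step 5: cheapest edge leaving the tree is R6-R9 (2); add R9.
Step 6: cheapest edge leaving the tree is R6-R8 (4); add R8.
Step 7: cheapest edge leaving the tree is R1-R8 (5); add R1.
Step 8: cheapest edge leaving the tree is R2-R5 (8); add R5.
Vertex order: R7, R3, R2, R4, R6, R9, R8, R1, R5. The 8th vertex is R1.

R1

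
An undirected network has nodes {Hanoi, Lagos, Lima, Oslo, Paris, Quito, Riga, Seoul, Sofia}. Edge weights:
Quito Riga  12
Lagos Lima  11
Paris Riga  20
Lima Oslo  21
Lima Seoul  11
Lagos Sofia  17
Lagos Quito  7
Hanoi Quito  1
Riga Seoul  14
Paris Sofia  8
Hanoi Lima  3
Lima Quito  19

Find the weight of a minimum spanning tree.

80

Sort edges by weight, then run Kruskal:
Hanoi Quito (1): add — endpoints in different components.
Hanoi Lima (3): add — endpoints in different components.
Lagos Quito (7): add — endpoints in different components.
Paris Sofia (8): add — endpoints in different components.
Lagos Lima (11): skip — Lagos and Lima already connected.
Lima Seoul (11): add — endpoints in different components.
Quito Riga (12): add — endpoints in different components.
Riga Seoul (14): skip — Seoul and Riga already connected.
Lagos Sofia (17): add — endpoints in different components.
Lima Quito (19): skip — Quito and Lima already connected.
Paris Riga (20): skip — Paris and Riga already connected.
Lima Oslo (21): add — endpoints in different components.
MST edges: Hanoi Quito, Hanoi Lima, Lagos Quito, Paris Sofia, Lima Seoul, Quito Riga, Lagos Sofia, Lima Oslo; total weight 1+3+7+8+11+12+17+21 = 80.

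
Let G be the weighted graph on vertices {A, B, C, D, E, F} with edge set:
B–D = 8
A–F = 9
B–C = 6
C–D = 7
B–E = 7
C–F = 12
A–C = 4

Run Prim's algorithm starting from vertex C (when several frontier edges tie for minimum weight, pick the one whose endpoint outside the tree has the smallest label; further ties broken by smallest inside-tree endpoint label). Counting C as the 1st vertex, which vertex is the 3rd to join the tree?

B

Prim, starting at C.
Step 1: frontier [A–C 4, B–C 6, C–D 7, C–F 12] → take A–C (4); add A.
Step 2: frontier [A–F 9, B–C 6, C–D 7, C–F 12] → take B–C (6); add B.
Step 3: frontier [A–F 9, B–E 7, B–D 8, C–D 7, C–F 12] → take C–D (7); add D.
Step 4: frontier [A–F 9, B–E 7, C–F 12] → take B–E (7); add E.
Step 5: frontier [A–F 9, C–F 12] → take A–F (9); add F.
Vertex order: C, A, B, D, E, F. The 3rd vertex is B.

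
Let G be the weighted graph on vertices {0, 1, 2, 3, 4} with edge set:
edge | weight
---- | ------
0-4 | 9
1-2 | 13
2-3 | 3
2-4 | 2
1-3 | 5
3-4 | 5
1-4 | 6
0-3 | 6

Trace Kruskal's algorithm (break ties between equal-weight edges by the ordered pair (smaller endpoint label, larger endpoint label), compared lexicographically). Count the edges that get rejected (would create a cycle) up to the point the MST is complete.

1

Sort edges by weight, then run Kruskal:
2-4 (2): add — endpoints in different components.
2-3 (3): add — endpoints in different components.
1-3 (5): add — endpoints in different components.
3-4 (5): skip — 3 and 4 already connected.
0-3 (6): add — endpoints in different components.
Edges rejected before the tree was complete: 1.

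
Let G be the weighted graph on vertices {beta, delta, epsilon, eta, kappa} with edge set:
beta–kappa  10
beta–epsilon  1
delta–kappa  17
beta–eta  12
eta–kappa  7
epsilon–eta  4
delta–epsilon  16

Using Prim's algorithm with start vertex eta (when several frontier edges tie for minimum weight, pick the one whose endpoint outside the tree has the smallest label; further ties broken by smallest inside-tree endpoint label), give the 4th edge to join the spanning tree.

Prim's algorithm from eta:
Step 1: frontier [epsilon–eta 4, eta–kappa 7, beta–eta 12] → take epsilon–eta (4); add epsilon.
Step 2: frontier [beta–epsilon 1, delta–epsilon 16, eta–kappa 7, beta–eta 12] → take beta–epsilon (1); add beta.
Step 3: frontier [beta–kappa 10, delta–epsilon 16, eta–kappa 7] → take eta–kappa (7); add kappa.
Step 4: frontier [delta–epsilon 16, delta–kappa 17] → take delta–epsilon (16); add delta.
The 4th edge added is delta–epsilon.

delta-epsilon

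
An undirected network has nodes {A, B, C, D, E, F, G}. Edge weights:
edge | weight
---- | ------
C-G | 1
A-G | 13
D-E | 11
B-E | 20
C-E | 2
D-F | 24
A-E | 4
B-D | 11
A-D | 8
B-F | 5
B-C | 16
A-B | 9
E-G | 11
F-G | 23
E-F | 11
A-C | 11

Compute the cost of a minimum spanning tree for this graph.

29

Prim's algorithm from D:
Step 1: cheapest edge leaving the tree is A-D (8); add A.
Step 2: cheapest edge leaving the tree is A-E (4); add E.
Step 3: cheapest edge leaving the tree is C-E (2); add C.
Step 4: cheapest edge leaving the tree is C-G (1); add G.
Step 5: cheapest edge leaving the tree is A-B (9); add B.
Step 6: cheapest edge leaving the tree is B-F (5); add F.
MST edges: A-D, A-E, C-E, C-G, A-B, B-F; total weight 8+4+2+1+9+5 = 29.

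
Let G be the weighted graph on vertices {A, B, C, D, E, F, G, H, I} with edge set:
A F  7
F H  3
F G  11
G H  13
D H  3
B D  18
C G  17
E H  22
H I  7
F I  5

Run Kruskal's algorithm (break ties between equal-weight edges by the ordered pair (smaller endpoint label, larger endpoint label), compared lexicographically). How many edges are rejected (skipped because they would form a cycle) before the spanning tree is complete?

Kruskal's algorithm — process edges by increasing weight (ties by edge label):
D H (3): add — endpoints in different components.
F H (3): add — endpoints in different components.
F I (5): add — endpoints in different components.
A F (7): add — endpoints in different components.
H I (7): skip — H and I already connected.
F G (11): add — endpoints in different components.
G H (13): skip — G and H already connected.
C G (17): add — endpoints in different components.
B D (18): add — endpoints in different components.
E H (22): add — endpoints in different components.
Edges rejected before the tree was complete: 2.

2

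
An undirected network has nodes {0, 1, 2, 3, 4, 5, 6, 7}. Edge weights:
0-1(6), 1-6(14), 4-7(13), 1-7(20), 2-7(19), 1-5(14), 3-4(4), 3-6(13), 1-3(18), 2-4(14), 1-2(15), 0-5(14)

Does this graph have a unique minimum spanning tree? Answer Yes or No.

No

Sort edges by weight, then run Kruskal:
3-4 (4): add — endpoints in different components.
0-1 (6): add — endpoints in different components.
3-6 (13): add — endpoints in different components.
4-7 (13): add — endpoints in different components.
0-5 (14): add — endpoints in different components.
1-5 (14): skip — 1 and 5 already connected.
1-6 (14): add — endpoints in different components.
2-4 (14): add — endpoints in different components.
Non-tree edge 1-5 has weight 14, equal to the heaviest edge on its tree cycle — swapping gives another MST of the same weight. Not unique.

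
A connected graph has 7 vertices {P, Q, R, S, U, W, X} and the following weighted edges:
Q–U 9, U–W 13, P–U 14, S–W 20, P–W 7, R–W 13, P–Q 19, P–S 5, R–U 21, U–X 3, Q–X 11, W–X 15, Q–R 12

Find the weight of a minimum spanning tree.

49

Kruskal: consider edges lightest-first.
U–X (3): add — endpoints in different components.
P–S (5): add — endpoints in different components.
P–W (7): add — endpoints in different components.
Q–U (9): add — endpoints in different components.
Q–X (11): skip — X and Q already connected.
Q–R (12): add — endpoints in different components.
R–W (13): add — endpoints in different components.
MST edges: U–X, P–S, P–W, Q–U, Q–R, R–W; total weight 3+5+7+9+12+13 = 49.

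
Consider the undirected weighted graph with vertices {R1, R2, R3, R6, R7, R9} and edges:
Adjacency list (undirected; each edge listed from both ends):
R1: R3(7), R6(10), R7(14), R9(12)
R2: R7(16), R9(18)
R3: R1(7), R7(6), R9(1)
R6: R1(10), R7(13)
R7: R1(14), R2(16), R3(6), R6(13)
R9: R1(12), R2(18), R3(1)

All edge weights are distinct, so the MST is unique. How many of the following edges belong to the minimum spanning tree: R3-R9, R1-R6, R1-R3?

3

Kruskal: consider edges lightest-first.
R3-R9 (1): add — endpoints in different components.
R3-R7 (6): add — endpoints in different components.
R1-R3 (7): add — endpoints in different components.
R1-R6 (10): add — endpoints in different components.
R1-R9 (12): skip — R1 and R9 already connected.
R6-R7 (13): skip — R6 and R7 already connected.
R1-R7 (14): skip — R1 and R7 already connected.
R2-R7 (16): add — endpoints in different components.
MST edge set: {R3-R9, R3-R7, R1-R3, R1-R6, R2-R7}.
Of the listed edges, {R3-R9, R1-R6, R1-R3} are in the MST → 3.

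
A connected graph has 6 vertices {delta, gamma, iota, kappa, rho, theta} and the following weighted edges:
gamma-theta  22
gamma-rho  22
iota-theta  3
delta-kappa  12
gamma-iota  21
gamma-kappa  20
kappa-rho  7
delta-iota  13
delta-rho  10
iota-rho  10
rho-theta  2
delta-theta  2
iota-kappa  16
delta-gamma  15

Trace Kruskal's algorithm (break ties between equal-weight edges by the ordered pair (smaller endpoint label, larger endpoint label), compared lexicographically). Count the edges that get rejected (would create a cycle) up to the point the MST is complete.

Kruskal's algorithm — process edges by increasing weight (ties by edge label):
delta-theta (2): add. Components now {gamma} {kappa} {delta,theta} {iota} {rho}
rho-theta (2): add. Components now {gamma} {kappa} {delta,rho,theta} {iota}
iota-theta (3): add. Components now {gamma} {kappa} {delta,iota,rho,theta}
kappa-rho (7): add. Components now {gamma} {delta,iota,kappa,rho,theta}
delta-rho (10): skip — delta and rho already connected.
iota-rho (10): skip — iota and rho already connected.
delta-kappa (12): skip — kappa and delta already connected.
delta-iota (13): skip — iota and delta already connected.
delta-gamma (15): add. Components now {delta,gamma,iota,kappa,rho,theta}
Edges rejected before the tree was complete: 4.

4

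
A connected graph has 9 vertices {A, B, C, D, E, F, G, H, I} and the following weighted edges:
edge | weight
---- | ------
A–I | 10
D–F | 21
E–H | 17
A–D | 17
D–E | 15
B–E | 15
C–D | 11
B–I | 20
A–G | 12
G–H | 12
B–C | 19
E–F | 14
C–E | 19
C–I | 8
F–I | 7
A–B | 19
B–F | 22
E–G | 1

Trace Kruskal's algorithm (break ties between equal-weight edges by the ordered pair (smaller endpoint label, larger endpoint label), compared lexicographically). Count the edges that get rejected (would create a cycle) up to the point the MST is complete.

1

Sort edges by weight, then run Kruskal:
E–G (1): add — endpoints in different components.
F–I (7): add — endpoints in different components.
C–I (8): add — endpoints in different components.
A–I (10): add — endpoints in different components.
C–D (11): add — endpoints in different components.
A–G (12): add — endpoints in different components.
G–H (12): add — endpoints in different components.
E–F (14): skip — E and F already connected.
B–E (15): add — endpoints in different components.
Edges rejected before the tree was complete: 1.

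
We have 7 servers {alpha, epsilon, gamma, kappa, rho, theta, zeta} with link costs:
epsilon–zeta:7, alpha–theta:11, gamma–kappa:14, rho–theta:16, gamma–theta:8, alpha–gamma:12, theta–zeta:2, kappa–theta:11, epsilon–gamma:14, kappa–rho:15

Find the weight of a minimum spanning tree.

54

Grow the tree from rho using Prim:
Step 1: frontier [kappa–rho 15, rho–theta 16] → take kappa–rho (15); add kappa.
Step 2: frontier [kappa–theta 11, gamma–kappa 14, rho–theta 16] → take kappa–theta (11); add theta.
Step 3: frontier [gamma–kappa 14, theta–zeta 2, gamma–theta 8, alpha–theta 11] → take theta–zeta (2); add zeta.
Step 4: frontier [gamma–kappa 14, gamma–theta 8, alpha–theta 11, epsilon–zeta 7] → take epsilon–zeta (7); add epsilon.
Step 5: frontier [epsilon–gamma 14, gamma–kappa 14, gamma–theta 8, alpha–theta 11] → take gamma–theta (8); add gamma.
Step 6: frontier [alpha–gamma 12, alpha–theta 11] → take alpha–theta (11); add alpha.
MST edges: kappa–rho, kappa–theta, theta–zeta, epsilon–zeta, gamma–theta, alpha–theta; total weight 15+11+2+7+8+11 = 54.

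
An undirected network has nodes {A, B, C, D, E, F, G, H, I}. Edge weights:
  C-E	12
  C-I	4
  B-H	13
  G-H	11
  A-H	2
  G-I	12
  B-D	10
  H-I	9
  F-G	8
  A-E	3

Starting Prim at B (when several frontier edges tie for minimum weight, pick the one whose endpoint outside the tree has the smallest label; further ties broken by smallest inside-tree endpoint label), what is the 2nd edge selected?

Grow the tree from B using Prim:
Step 1: frontier [B-D 10, B-H 13] → take B-D (10); add D.
Step 2: frontier [B-H 13] → take B-H (13); add H.
Step 3: frontier [A-H 2, H-I 9, G-H 11] → take A-H (2); add A.
Step 4: frontier [A-E 3, H-I 9, G-H 11] → take A-E (3); add E.
Step 5: frontier [C-E 12, H-I 9, G-H 11] → take H-I (9); add I.
Step 6: frontier [C-E 12, G-H 11, C-I 4, G-I 12] → take C-I (4); add C.
Step 7: frontier [G-H 11, G-I 12] → take G-H (11); add G.
Step 8: frontier [F-G 8] → take F-G (8); add F.
The 2nd edge added is B-H.

B-H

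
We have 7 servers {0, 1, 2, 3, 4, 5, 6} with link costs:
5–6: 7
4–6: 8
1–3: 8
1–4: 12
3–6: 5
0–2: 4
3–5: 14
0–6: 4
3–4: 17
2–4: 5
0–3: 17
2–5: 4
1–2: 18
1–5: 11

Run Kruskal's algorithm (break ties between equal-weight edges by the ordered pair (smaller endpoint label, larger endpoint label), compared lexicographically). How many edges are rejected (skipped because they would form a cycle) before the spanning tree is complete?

1

Kruskal: consider edges lightest-first.
0–2 (4): add — endpoints in different components.
0–6 (4): add — endpoints in different components.
2–5 (4): add — endpoints in different components.
2–4 (5): add — endpoints in different components.
3–6 (5): add — endpoints in different components.
5–6 (7): skip — 5 and 6 already connected.
1–3 (8): add — endpoints in different components.
Edges rejected before the tree was complete: 1.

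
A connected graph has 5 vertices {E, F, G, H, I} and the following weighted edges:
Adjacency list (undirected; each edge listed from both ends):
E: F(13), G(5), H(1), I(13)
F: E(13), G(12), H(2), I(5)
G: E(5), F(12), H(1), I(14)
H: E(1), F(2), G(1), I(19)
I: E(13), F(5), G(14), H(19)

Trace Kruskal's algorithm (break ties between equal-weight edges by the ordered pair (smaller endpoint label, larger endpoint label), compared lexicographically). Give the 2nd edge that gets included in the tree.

G-H

Kruskal's algorithm — process edges by increasing weight (ties by edge label):
E-H (1): add. Components now {E,H} {F} {G} {I}
G-H (1): add. Components now {E,G,H} {F} {I}
F-H (2): add. Components now {E,F,G,H} {I}
E-G (5): skip — E and G already connected.
F-I (5): add. Components now {E,F,G,H,I}
The 2nd edge added is G-H.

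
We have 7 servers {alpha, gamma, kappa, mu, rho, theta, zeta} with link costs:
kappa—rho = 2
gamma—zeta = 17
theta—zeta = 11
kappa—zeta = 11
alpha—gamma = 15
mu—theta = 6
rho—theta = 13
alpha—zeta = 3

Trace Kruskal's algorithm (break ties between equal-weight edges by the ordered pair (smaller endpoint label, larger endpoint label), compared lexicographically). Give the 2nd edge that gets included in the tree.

alpha-zeta

Kruskal's algorithm — process edges by increasing weight (ties by edge label):
kappa—rho (2): add. Components now {gamma} {theta} {mu} {kappa,rho} {zeta} {alpha}
alpha—zeta (3): add. Components now {gamma} {theta} {mu} {kappa,rho} {alpha,zeta}
mu—theta (6): add. Components now {gamma} {mu,theta} {kappa,rho} {alpha,zeta}
kappa—zeta (11): add. Components now {gamma} {mu,theta} {alpha,kappa,rho,zeta}
theta—zeta (11): add. Components now {gamma} {alpha,kappa,mu,rho,theta,zeta}
rho—theta (13): skip — theta and rho already connected.
alpha—gamma (15): add. Components now {alpha,gamma,kappa,mu,rho,theta,zeta}
The 2nd edge added is alpha—zeta.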